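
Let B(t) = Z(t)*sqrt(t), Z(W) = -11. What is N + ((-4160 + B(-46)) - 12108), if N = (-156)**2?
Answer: 8068 - 11*I*sqrt(46) ≈ 8068.0 - 74.606*I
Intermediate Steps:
N = 24336
B(t) = -11*sqrt(t)
N + ((-4160 + B(-46)) - 12108) = 24336 + ((-4160 - 11*I*sqrt(46)) - 12108) = 24336 + (-16268 - 11*I*sqrt(46)) = 8068 - 11*I*sqrt(46)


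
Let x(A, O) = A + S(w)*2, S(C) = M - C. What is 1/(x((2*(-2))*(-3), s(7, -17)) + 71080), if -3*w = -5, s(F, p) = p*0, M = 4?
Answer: 3/213290 ≈ 1.4065e-5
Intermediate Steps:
s(F, p) = 0
w = 5/3 (w = -⅓*(-5) = 5/3 ≈ 1.6667)
S(C) = 4 - C
x(A, O) = 14/3 + A (x(A, O) = A + (4 - 1*5/3)*2 = A + (4 - 5/3)*2 = A + (7/3)*2 = A + 14/3 = 14/3 + A)
1/(x((2*(-2))*(-3), s(7, -17)) + 71080) = 1/((14/3 + (2*(-2))*(-3)) + 71080) = 1/((14/3 - 4*(-3)) + 71080) = 1/((14/3 + 12) + 71080) = 1/(50/3 + 71080) = 1/(213290/3) = 3/213290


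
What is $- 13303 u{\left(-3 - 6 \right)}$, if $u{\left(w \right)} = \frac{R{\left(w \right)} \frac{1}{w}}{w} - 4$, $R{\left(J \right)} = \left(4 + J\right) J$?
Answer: $\frac{412393}{9} \approx 45821.0$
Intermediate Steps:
$R{\left(J \right)} = J \left(4 + J\right)$
$u{\left(w \right)} = -4 + \frac{4 + w}{w}$ ($u{\left(w \right)} = \frac{w \left(4 + w\right) \frac{1}{w}}{w} - 4 = \frac{4 + w}{w} - 4 = -4 + \frac{4 + w}{w}$)
$- 13303 u{\left(-3 - 6 \right)} = - 13303 \left(-3 + \frac{4}{-3 - 6}\right) = - 13303 \left(-3 + \frac{4}{-9}\right) = - 13303 \left(-3 + 4 \left(- \frac{1}{9}\right)\right) = - 13303 \left(-3 - \frac{4}{9}\right) = \left(-13303\right) \left(- \frac{31}{9}\right) = \frac{412393}{9}$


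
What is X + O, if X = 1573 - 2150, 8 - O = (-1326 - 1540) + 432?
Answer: 1865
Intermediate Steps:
O = 2442 (O = 8 - ((-1326 - 1540) + 432) = 8 - (-2866 + 432) = 8 - 1*(-2434) = 8 + 2434 = 2442)
X = -577
X + O = -577 + 2442 = 1865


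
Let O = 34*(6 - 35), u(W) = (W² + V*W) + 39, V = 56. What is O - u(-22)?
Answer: -277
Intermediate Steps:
u(W) = 39 + W² + 56*W (u(W) = (W² + 56*W) + 39 = 39 + W² + 56*W)
O = -986 (O = 34*(-29) = -986)
O - u(-22) = -986 - (39 + (-22)² + 56*(-22)) = -986 - (39 + 484 - 1232) = -986 - 1*(-709) = -986 + 709 = -277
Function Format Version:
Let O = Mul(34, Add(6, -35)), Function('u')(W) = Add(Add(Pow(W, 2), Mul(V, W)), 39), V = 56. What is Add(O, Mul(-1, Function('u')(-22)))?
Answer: -277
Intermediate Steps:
Function('u')(W) = Add(39, Pow(W, 2), Mul(56, W)) (Function('u')(W) = Add(Add(Pow(W, 2), Mul(56, W)), 39) = Add(39, Pow(W, 2), Mul(56, W)))
O = -986 (O = Mul(34, -29) = -986)
Add(O, Mul(-1, Function('u')(-22))) = Add(-986, Mul(-1, Add(39, Pow(-22, 2), Mul(56, -22)))) = Add(-986, Mul(-1, Add(39, 484, -1232))) = Add(-986, Mul(-1, -709)) = Add(-986, 709) = -277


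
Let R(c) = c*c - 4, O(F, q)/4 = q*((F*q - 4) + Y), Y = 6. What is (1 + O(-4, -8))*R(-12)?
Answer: -152180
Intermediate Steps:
O(F, q) = 4*q*(2 + F*q) (O(F, q) = 4*(q*((F*q - 4) + 6)) = 4*(q*((-4 + F*q) + 6)) = 4*(q*(2 + F*q)) = 4*q*(2 + F*q))
R(c) = -4 + c² (R(c) = c² - 4 = -4 + c²)
(1 + O(-4, -8))*R(-12) = (1 + 4*(-8)*(2 - 4*(-8)))*(-4 + (-12)²) = (1 + 4*(-8)*(2 + 32))*(-4 + 144) = (1 + 4*(-8)*34)*140 = (1 - 1088)*140 = -1087*140 = -152180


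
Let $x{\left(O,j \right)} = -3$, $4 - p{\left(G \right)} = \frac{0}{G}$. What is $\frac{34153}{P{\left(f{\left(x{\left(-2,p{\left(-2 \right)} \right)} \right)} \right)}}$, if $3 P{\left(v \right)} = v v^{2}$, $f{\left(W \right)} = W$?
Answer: $- \frac{34153}{9} \approx -3794.8$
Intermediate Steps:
$p{\left(G \right)} = 4$ ($p{\left(G \right)} = 4 - \frac{0}{G} = 4 - 0 = 4 + 0 = 4$)
$P{\left(v \right)} = \frac{v^{3}}{3}$ ($P{\left(v \right)} = \frac{v v^{2}}{3} = \frac{v^{3}}{3}$)
$\frac{34153}{P{\left(f{\left(x{\left(-2,p{\left(-2 \right)} \right)} \right)} \right)}} = \frac{34153}{\frac{1}{3} \left(-3\right)^{3}} = \frac{34153}{\frac{1}{3} \left(-27\right)} = \frac{34153}{-9} = 34153 \left(- \frac{1}{9}\right) = - \frac{34153}{9}$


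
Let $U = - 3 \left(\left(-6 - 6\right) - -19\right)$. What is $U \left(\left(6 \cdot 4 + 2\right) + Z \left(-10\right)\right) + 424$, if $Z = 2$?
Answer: $298$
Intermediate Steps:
$U = -21$ ($U = - 3 \left(-12 + 19\right) = \left(-3\right) 7 = -21$)
$U \left(\left(6 \cdot 4 + 2\right) + Z \left(-10\right)\right) + 424 = - 21 \left(\left(6 \cdot 4 + 2\right) + 2 \left(-10\right)\right) + 424 = - 21 \left(\left(24 + 2\right) - 20\right) + 424 = - 21 \left(26 - 20\right) + 424 = \left(-21\right) 6 + 424 = -126 + 424 = 298$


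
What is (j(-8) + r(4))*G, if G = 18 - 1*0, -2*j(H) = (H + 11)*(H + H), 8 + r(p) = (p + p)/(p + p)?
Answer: 306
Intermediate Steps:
r(p) = -7 (r(p) = -8 + (p + p)/(p + p) = -8 + (2*p)/((2*p)) = -8 + (2*p)*(1/(2*p)) = -8 + 1 = -7)
j(H) = -H*(11 + H) (j(H) = -(H + 11)*(H + H)/2 = -(11 + H)*2*H/2 = -H*(11 + H))
G = 18 (G = 18 + 0 = 18)
(j(-8) + r(4))*G = (-1*(-8)*(11 - 8) - 7)*18 = (-1*(-8)*3 - 7)*18 = (24 - 7)*18 = 17*18 = 306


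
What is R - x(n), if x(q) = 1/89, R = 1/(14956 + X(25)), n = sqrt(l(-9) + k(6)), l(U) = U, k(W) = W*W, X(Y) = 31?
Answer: -14898/1333843 ≈ -0.011169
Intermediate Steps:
k(W) = W**2
n = 3*sqrt(3) (n = sqrt(-9 + 6**2) = sqrt(-9 + 36) = sqrt(27) = 3*sqrt(3) ≈ 5.1962)
R = 1/14987 (R = 1/(14956 + 31) = 1/14987 ≈ 6.6724e-5)
x(q) = 1/89
R - x(n) = 1/14987 - 1*1/89 = 1/14987 - 1/89 = -14898/1333843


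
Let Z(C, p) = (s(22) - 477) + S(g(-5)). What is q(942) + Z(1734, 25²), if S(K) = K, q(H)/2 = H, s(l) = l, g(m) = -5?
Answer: 1424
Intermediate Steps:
q(H) = 2*H
Z(C, p) = -460 (Z(C, p) = (22 - 477) - 5 = -455 - 5 = -460)
q(942) + Z(1734, 25²) = 2*942 - 460 = 1884 - 460 = 1424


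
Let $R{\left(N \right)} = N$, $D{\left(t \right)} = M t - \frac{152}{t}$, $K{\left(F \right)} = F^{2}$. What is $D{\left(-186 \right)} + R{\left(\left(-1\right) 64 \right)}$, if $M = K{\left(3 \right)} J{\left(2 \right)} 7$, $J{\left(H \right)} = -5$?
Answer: $\frac{5442994}{93} \approx 58527.0$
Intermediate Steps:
$M = -315$ ($M = 3^{2} \left(-5\right) 7 = 9 \left(-5\right) 7 = \left(-45\right) 7 = -315$)
$D{\left(t \right)} = - 315 t - \frac{152}{t}$
$D{\left(-186 \right)} + R{\left(\left(-1\right) 64 \right)} = \left(\left(-315\right) \left(-186\right) - \frac{152}{-186}\right) - 64 = \left(58590 - - \frac{76}{93}\right) - 64 = \left(58590 + \frac{76}{93}\right) - 64 = \frac{5448946}{93} - 64 = \frac{5442994}{93}$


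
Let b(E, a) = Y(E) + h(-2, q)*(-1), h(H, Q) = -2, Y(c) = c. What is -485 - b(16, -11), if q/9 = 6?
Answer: -503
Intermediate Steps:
q = 54 (q = 9*6 = 54)
b(E, a) = 2 + E (b(E, a) = E - 2*(-1) = E + 2 = 2 + E)
-485 - b(16, -11) = -485 - (2 + 16) = -485 - 1*18 = -485 - 18 = -503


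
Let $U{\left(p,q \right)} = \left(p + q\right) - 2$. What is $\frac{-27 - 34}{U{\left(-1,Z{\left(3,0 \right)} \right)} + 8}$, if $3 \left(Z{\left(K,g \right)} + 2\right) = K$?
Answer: $- \frac{61}{4} \approx -15.25$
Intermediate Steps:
$Z{\left(K,g \right)} = -2 + \frac{K}{3}$
$U{\left(p,q \right)} = -2 + p + q$
$\frac{-27 - 34}{U{\left(-1,Z{\left(3,0 \right)} \right)} + 8} = \frac{-27 - 34}{\left(-2 - 1 + \left(-2 + \frac{1}{3} \cdot 3\right)\right) + 8} = - \frac{61}{\left(-2 - 1 + \left(-2 + 1\right)\right) + 8} = - \frac{61}{\left(-2 - 1 - 1\right) + 8} = - \frac{61}{-4 + 8} = - \frac{61}{4}$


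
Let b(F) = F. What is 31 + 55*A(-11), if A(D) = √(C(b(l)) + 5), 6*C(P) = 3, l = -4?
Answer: 31 + 55*√22/2 ≈ 159.99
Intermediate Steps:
C(P) = ½ (C(P) = (⅙)*3 = ½)
A(D) = √22/2 (A(D) = √(½ + 5) = √(11/2) = √22/2)
31 + 55*A(-11) = 31 + 55*(√22/2) = 31 + 55*√22/2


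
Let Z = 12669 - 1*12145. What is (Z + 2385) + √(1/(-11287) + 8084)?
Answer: 2909 + √1029872235709/11287 ≈ 2998.9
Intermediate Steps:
Z = 524 (Z = 12669 - 12145 = 524)
(Z + 2385) + √(1/(-11287) + 8084) = (524 + 2385) + √(1/(-11287) + 8084) = 2909 + √(-1/11287 + 8084) = 2909 + √(91244107/11287) = 2909 + √1029872235709/11287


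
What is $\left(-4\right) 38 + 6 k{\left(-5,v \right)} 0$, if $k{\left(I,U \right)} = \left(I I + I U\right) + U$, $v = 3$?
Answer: $-152$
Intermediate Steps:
$k{\left(I,U \right)} = U + I^{2} + I U$ ($k{\left(I,U \right)} = \left(I^{2} + I U\right) + U = U + I^{2} + I U$)
$\left(-4\right) 38 + 6 k{\left(-5,v \right)} 0 = \left(-4\right) 38 + 6 \left(3 + \left(-5\right)^{2} - 15\right) 0 = -152 + 6 \left(3 + 25 - 15\right) 0 = -152 + 6 \cdot 13 \cdot 0 = -152 + 78 \cdot 0 = -152 + 0 = -152$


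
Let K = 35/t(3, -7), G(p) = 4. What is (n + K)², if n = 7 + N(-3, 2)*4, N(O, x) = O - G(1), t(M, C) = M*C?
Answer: 4624/9 ≈ 513.78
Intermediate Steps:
t(M, C) = C*M
N(O, x) = -4 + O (N(O, x) = O - 1*4 = O - 4 = -4 + O)
K = -5/3 (K = 35/((-7*3)) = 35/(-21) = 35*(-1/21) = -5/3 ≈ -1.6667)
n = -21 (n = 7 + (-4 - 3)*4 = 7 - 7*4 = 7 - 28 = -21)
(n + K)² = (-21 - 5/3)² = (-68/3)² = 4624/9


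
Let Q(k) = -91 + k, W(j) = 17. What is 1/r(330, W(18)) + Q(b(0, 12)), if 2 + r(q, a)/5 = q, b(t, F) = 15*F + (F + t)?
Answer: 165641/1640 ≈ 101.00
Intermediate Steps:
b(t, F) = t + 16*F
r(q, a) = -10 + 5*q
1/r(330, W(18)) + Q(b(0, 12)) = 1/(-10 + 5*330) + (-91 + (0 + 16*12)) = 1/(-10 + 1650) + (-91 + (0 + 192)) = 1/1640 + (-91 + 192) = 1/1640 + 101 = 165641/1640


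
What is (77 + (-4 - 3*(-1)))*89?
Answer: 6764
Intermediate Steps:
(77 + (-4 - 3*(-1)))*89 = (77 + (-4 + 3))*89 = (77 - 1)*89 = 76*89 = 6764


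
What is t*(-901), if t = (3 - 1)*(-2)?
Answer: 3604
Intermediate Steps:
t = -4 (t = 2*(-2) = -4)
t*(-901) = -4*(-901) = 3604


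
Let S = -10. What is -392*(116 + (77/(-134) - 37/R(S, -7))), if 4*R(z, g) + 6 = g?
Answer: -43296988/871 ≈ -49710.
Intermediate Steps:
R(z, g) = -3/2 + g/4
-392*(116 + (77/(-134) - 37/R(S, -7))) = -392*(116 + (77/(-134) - 37/(-3/2 + (¼)*(-7)))) = -392*(116 + (77*(-1/134) - 37/(-3/2 - 7/4))) = -392*(116 + (-77/134 - 37/(-13/4))) = -392*(116 + (-77/134 - 37*(-4/13))) = -392*(116 + (-77/134 + 148/13)) = -392*(116 + 18831/1742) = -392*220903/1742 = -1*43296988/871 = -43296988/871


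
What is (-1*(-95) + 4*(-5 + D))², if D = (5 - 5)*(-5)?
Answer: 5625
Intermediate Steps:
D = 0 (D = 0*(-5) = 0)
(-1*(-95) + 4*(-5 + D))² = (-1*(-95) + 4*(-5 + 0))² = (95 + 4*(-5))² = (95 - 20)² = 75² = 5625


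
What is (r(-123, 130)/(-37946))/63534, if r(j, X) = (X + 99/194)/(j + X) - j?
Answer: -27479/467707065816 ≈ -5.8753e-8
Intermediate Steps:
r(j, X) = -j + (99/194 + X)/(X + j) (r(j, X) = (X + 99*(1/194))/(X + j) - j = (X + 99/194)/(X + j) - j = (99/194 + X)/(X + j) - j = -j + (99/194 + X)/(X + j))
(r(-123, 130)/(-37946))/63534 = (((99/194 + 130 - 1*(-123)² - 1*130*(-123))/(130 - 123))/(-37946))/63534 = (((99/194 + 130 - 1*15129 + 15990)/7)*(-1/37946))*(1/63534) = (((99/194 + 130 - 15129 + 15990)/7)*(-1/37946))*(1/63534) = (((⅐)*(192353/194))*(-1/37946))*(1/63534) = ((27479/194)*(-1/37946))*(1/63534) = -27479/7361524*1/63534 = -27479/467707065816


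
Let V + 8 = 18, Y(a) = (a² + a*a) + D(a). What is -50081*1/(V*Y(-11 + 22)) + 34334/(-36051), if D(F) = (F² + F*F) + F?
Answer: -658474477/59484150 ≈ -11.070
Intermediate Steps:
D(F) = F + 2*F² (D(F) = (F² + F²) + F = 2*F² + F = F + 2*F²)
Y(a) = 2*a² + a*(1 + 2*a) (Y(a) = (a² + a*a) + a*(1 + 2*a) = (a² + a²) + a*(1 + 2*a) = 2*a² + a*(1 + 2*a))
V = 10 (V = -8 + 18 = 10)
-50081*1/(V*Y(-11 + 22)) + 34334/(-36051) = -50081*1/(10*(1 + 4*(-11 + 22))*(-11 + 22)) + 34334/(-36051) = -50081*1/(110*(1 + 4*11)) + 34334*(-1/36051) = -50081*1/(110*(1 + 44)) - 34334/36051 = -50081/((11*45)*10) - 34334/36051 = -50081/(495*10) - 34334/36051 = -50081/4950 - 34334/36051 = -658474477/59484150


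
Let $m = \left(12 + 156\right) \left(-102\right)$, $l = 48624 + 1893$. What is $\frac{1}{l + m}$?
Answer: $\frac{1}{33381} \approx 2.9957 \cdot 10^{-5}$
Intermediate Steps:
$l = 50517$
$m = -17136$ ($m = 168 \left(-102\right) = -17136$)
$\frac{1}{l + m} = \frac{1}{50517 - 17136} = \frac{1}{33381}$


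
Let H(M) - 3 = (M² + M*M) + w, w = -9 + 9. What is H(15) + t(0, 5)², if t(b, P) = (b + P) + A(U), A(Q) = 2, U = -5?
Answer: 502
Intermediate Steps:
w = 0
t(b, P) = 2 + P + b (t(b, P) = (b + P) + 2 = (P + b) + 2 = 2 + P + b)
H(M) = 3 + 2*M² (H(M) = 3 + ((M² + M*M) + 0) = 3 + ((M² + M²) + 0) = 3 + (2*M² + 0) = 3 + 2*M²)
H(15) + t(0, 5)² = (3 + 2*15²) + (2 + 5 + 0)² = (3 + 2*225) + 7² = (3 + 450) + 49 = 453 + 49 = 502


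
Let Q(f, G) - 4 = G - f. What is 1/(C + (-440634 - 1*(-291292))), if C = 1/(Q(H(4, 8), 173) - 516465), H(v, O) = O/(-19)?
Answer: -9809464/1464964972707 ≈ -6.6960e-6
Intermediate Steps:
H(v, O) = -O/19 (H(v, O) = O*(-1/19) = -O/19)
Q(f, G) = 4 + G - f (Q(f, G) = 4 + (G - f) = 4 + G - f)
C = -19/9809464 (C = 1/((4 + 173 - (-1)*8/19) - 516465) = 1/((4 + 173 - 1*(-8/19)) - 516465) = 1/((4 + 173 + 8/19) - 516465) = 1/(3371/19 - 516465) = 1/(-9809464/19) = -19/9809464 ≈ -1.9369e-6)
1/(C + (-440634 - 1*(-291292))) = 1/(-19/9809464 + (-440634 - 1*(-291292))) = 1/(-19/9809464 + (-440634 + 291292)) = 1/(-19/9809464 - 149342) = 1/(-1464964972707/9809464) = -9809464/1464964972707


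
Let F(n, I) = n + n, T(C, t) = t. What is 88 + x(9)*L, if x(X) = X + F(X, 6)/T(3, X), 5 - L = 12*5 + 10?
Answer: -627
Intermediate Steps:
F(n, I) = 2*n
L = -65 (L = 5 - (12*5 + 10) = 5 - (60 + 10) = 5 - 1*70 = 5 - 70 = -65)
x(X) = 2 + X (x(X) = X + (2*X)/X = X + 2 = 2 + X)
88 + x(9)*L = 88 + (2 + 9)*(-65) = 88 + 11*(-65) = 88 - 715 = -627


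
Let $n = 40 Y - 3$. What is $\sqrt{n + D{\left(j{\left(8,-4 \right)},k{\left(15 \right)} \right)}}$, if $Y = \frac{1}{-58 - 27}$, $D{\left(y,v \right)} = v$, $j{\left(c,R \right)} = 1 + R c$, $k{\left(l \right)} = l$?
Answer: $\frac{14 \sqrt{17}}{17} \approx 3.3955$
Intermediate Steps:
$Y = - \frac{1}{85}$ ($Y = \frac{1}{-85} = - \frac{1}{85} \approx -0.011765$)
$n = - \frac{59}{17}$ ($n = 40 \left(- \frac{1}{85}\right) - 3 = - \frac{8}{17} - 3 = - \frac{59}{17} \approx -3.4706$)
$\sqrt{n + D{\left(j{\left(8,-4 \right)},k{\left(15 \right)} \right)}} = \sqrt{- \frac{59}{17} + 15} = \sqrt{\frac{196}{17}} = \frac{14 \sqrt{17}}{17}$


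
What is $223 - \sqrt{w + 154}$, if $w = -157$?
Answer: $223 - i \sqrt{3} \approx 223.0 - 1.732 i$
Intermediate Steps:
$223 - \sqrt{w + 154} = 223 - \sqrt{-157 + 154} = 223 - \sqrt{-3} = 223 - i \sqrt{3}$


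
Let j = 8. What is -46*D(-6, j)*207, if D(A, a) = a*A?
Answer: 457056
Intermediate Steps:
D(A, a) = A*a
-46*D(-6, j)*207 = -(-276)*8*207 = -46*(-48)*207 = 2208*207 = 457056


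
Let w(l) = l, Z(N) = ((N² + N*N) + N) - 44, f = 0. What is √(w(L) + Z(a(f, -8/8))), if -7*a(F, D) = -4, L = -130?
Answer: I*√8466/7 ≈ 13.144*I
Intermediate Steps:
a(F, D) = 4/7 (a(F, D) = -⅐*(-4) = 4/7)
Z(N) = -44 + N + 2*N² (Z(N) = ((N² + N²) + N) - 44 = (2*N² + N) - 44 = (N + 2*N²) - 44 = -44 + N + 2*N²)
√(w(L) + Z(a(f, -8/8))) = √(-130 + (-44 + 4/7 + 2*(4/7)²)) = √(-130 + (-44 + 4/7 + 2*(16/49))) = √(-130 + (-44 + 4/7 + 32/49)) = √(-130 - 2096/49) = √(-8466/49) = I*√8466/7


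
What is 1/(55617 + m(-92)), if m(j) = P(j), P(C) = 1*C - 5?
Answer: 1/55520 ≈ 1.8012e-5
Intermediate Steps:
P(C) = -5 + C (P(C) = C - 5 = -5 + C)
m(j) = -5 + j
1/(55617 + m(-92)) = 1/(55617 + (-5 - 92)) = 1/(55617 - 97) = 1/55520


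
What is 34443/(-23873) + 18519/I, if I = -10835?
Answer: -815293992/258663955 ≈ -3.1519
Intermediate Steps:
34443/(-23873) + 18519/I = 34443/(-23873) + 18519/(-10835) = 34443*(-1/23873) + 18519*(-1/10835) = -34443/23873 - 18519/10835 = -815293992/258663955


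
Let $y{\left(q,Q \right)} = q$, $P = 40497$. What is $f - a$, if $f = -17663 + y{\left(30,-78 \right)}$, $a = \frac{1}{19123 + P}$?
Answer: $- \frac{1051279461}{59620} \approx -17633.0$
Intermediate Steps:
$a = \frac{1}{59620}$ ($a = \frac{1}{19123 + 40497} = \frac{1}{59620} \approx 1.6773 \cdot 10^{-5}$)
$f = -17633$ ($f = -17663 + 30 = -17633$)
$f - a = -17633 - \frac{1}{59620} = - \frac{1051279461}{59620}$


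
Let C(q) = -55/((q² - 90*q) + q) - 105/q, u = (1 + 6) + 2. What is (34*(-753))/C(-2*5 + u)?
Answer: -460836/1879 ≈ -245.26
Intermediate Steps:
u = 9 (u = 7 + 2 = 9)
C(q) = -105/q - 55/(q² - 89*q) (C(q) = -55/(q² - 89*q) - 105/q = -105/q - 55/(q² - 89*q))
(34*(-753))/C(-2*5 + u) = (34*(-753))/((5*(1858 - 21*(-2*5 + 9))/((-2*5 + 9)*(-89 + (-2*5 + 9))))) = -25602*(-89 + (-10 + 9))*(-10 + 9)/(5*(1858 - 21*(-10 + 9))) = -25602*(-(-89 - 1)/(5*(1858 - 21*(-1)))) = -25602*18/(1858 + 21) = -25602/(5*(-1)*(-1/90)*1879) = -25602/1879/18 = -25602*18/1879 = -460836/1879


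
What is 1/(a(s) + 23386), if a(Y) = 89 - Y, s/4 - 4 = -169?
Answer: 1/24135 ≈ 4.1434e-5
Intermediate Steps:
s = -660 (s = 16 + 4*(-169) = 16 - 676 = -660)
1/(a(s) + 23386) = 1/((89 - 1*(-660)) + 23386) = 1/((89 + 660) + 23386) = 1/(749 + 23386) = 1/24135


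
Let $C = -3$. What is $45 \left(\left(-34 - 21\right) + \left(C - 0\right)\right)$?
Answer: $-2610$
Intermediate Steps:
$45 \left(\left(-34 - 21\right) + \left(C - 0\right)\right) = 45 \left(\left(-34 - 21\right) - 3\right) = 45 \left(-55 + \left(-3 + 0\right)\right) = 45 \left(-55 - 3\right) = 45 \left(-58\right) = -2610$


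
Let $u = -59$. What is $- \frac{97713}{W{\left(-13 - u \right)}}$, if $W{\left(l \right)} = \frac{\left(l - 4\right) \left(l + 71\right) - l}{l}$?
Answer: $- \frac{2247399}{2434} \approx -923.34$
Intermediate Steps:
$W{\left(l \right)} = \frac{- l + \left(-4 + l\right) \left(71 + l\right)}{l}$ ($W{\left(l \right)} = \frac{\left(-4 + l\right) \left(71 + l\right) - l}{l} = \frac{- l + \left(-4 + l\right) \left(71 + l\right)}{l}$)
$- \frac{97713}{W{\left(-13 - u \right)}} = - \frac{97713}{66 - -46 - \frac{284}{-13 - -59}} = - \frac{97713}{66 + \left(-13 + 59\right) - \frac{284}{-13 + 59}} = - \frac{97713}{66 + 46 - \frac{284}{46}} = - \frac{97713}{66 + 46 - \frac{142}{23}} = - \frac{97713}{\frac{2434}{23}} = \left(-97713\right) \frac{23}{2434} = - \frac{2247399}{2434}$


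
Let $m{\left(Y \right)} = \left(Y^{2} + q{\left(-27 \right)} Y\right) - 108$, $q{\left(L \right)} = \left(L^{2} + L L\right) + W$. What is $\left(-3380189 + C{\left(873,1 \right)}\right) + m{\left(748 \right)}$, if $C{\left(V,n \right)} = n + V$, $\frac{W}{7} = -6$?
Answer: $-1760751$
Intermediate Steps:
$W = -42$ ($W = 7 \left(-6\right) = -42$)
$q{\left(L \right)} = -42 + 2 L^{2}$ ($q{\left(L \right)} = \left(L^{2} + L L\right) - 42 = \left(L^{2} + L^{2}\right) - 42 = 2 L^{2} - 42 = -42 + 2 L^{2}$)
$C{\left(V,n \right)} = V + n$
$m{\left(Y \right)} = -108 + Y^{2} + 1416 Y$ ($m{\left(Y \right)} = \left(Y^{2} + \left(-42 + 2 \left(-27\right)^{2}\right) Y\right) - 108 = \left(Y^{2} + \left(-42 + 2 \cdot 729\right) Y\right) - 108 = \left(Y^{2} + \left(-42 + 1458\right) Y\right) - 108 = \left(Y^{2} + 1416 Y\right) - 108 = -108 + Y^{2} + 1416 Y$)
$\left(-3380189 + C{\left(873,1 \right)}\right) + m{\left(748 \right)} = \left(-3380189 + \left(873 + 1\right)\right) + \left(-108 + 748^{2} + 1416 \cdot 748\right) = \left(-3380189 + 874\right) + \left(-108 + 559504 + 1059168\right) = -3379315 + 1618564 = -1760751$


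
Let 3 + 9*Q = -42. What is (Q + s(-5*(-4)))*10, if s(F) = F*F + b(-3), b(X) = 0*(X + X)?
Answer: 3950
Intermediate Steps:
b(X) = 0 (b(X) = 0*(2*X) = 0)
Q = -5 (Q = -⅓ + (⅑)*(-42) = -⅓ - 14/3 = -5)
s(F) = F² (s(F) = F*F + 0 = F² + 0 = F²)
(Q + s(-5*(-4)))*10 = (-5 + (-5*(-4))²)*10 = (-5 + 20²)*10 = (-5 + 400)*10 = 395*10 = 3950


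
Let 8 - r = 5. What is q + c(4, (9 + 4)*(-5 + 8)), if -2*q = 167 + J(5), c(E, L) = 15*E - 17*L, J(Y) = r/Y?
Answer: -3434/5 ≈ -686.80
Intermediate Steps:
r = 3 (r = 8 - 1*5 = 8 - 5 = 3)
J(Y) = 3/Y
c(E, L) = -17*L + 15*E
q = -419/5 (q = -(167 + 3/5)/2 = -1/2*838/5 = -419/5 ≈ -83.800)
q + c(4, (9 + 4)*(-5 + 8)) = -419/5 + (-17*(9 + 4)*(-5 + 8) + 15*4) = -419/5 + (-221*3 + 60) = -419/5 + (-17*39 + 60) = -419/5 + (-663 + 60) = -419/5 - 603 = -3434/5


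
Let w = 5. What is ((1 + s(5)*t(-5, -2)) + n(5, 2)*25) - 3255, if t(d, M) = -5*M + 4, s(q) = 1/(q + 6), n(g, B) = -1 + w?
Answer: -34680/11 ≈ -3152.7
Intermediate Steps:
n(g, B) = 4 (n(g, B) = -1 + 5 = 4)
s(q) = 1/(6 + q)
t(d, M) = 4 - 5*M
((1 + s(5)*t(-5, -2)) + n(5, 2)*25) - 3255 = ((1 + (4 - 5*(-2))/(6 + 5)) + 4*25) - 3255 = ((1 + (4 + 10)/11) + 100) - 3255 = ((1 + (1/11)*14) + 100) - 3255 = ((1 + 14/11) + 100) - 3255 = (25/11 + 100) - 3255 = 1125/11 - 3255 = -34680/11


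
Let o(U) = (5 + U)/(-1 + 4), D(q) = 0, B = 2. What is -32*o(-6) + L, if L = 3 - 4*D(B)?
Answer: 41/3 ≈ 13.667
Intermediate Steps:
o(U) = 5/3 + U/3 (o(U) = (5 + U)/3 = (5 + U)*(⅓) = 5/3 + U/3)
L = 3 (L = 3 - 4*0 = 3 + 0 = 3)
-32*o(-6) + L = -32*(5/3 + (⅓)*(-6)) + 3 = -32*(5/3 - 2) + 3 = -32*(-⅓) + 3 = 32/3 + 3 = 41/3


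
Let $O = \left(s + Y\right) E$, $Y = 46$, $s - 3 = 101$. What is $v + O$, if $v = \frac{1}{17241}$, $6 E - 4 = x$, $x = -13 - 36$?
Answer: $- \frac{19396124}{17241} \approx -1125.0$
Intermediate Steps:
$s = 104$ ($s = 3 + 101 = 104$)
$x = -49$
$E = - \frac{15}{2}$ ($E = \frac{2}{3} + \frac{1}{6} \left(-49\right) = \frac{2}{3} - \frac{49}{6} = - \frac{15}{2} \approx -7.5$)
$v = \frac{1}{17241} \approx 5.8001 \cdot 10^{-5}$
$O = -1125$ ($O = \left(104 + 46\right) \left(- \frac{15}{2}\right) = 150 \left(- \frac{15}{2}\right) = -1125$)
$v + O = \frac{1}{17241} - 1125 = - \frac{19396124}{17241}$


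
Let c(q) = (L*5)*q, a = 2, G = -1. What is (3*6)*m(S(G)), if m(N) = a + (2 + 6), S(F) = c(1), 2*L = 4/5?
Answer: 180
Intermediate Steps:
L = ⅖ (L = (4/5)/2 = (4*(⅕))/2 = (½)*(⅘) = ⅖ ≈ 0.40000)
c(q) = 2*q (c(q) = ((⅖)*5)*q = 2*q)
S(F) = 2 (S(F) = 2*1 = 2)
m(N) = 10 (m(N) = 2 + (2 + 6) = 2 + 8 = 10)
(3*6)*m(S(G)) = (3*6)*10 = 18*10 = 180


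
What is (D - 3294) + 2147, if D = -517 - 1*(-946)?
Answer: -718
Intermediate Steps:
D = 429 (D = -517 + 946 = 429)
(D - 3294) + 2147 = (429 - 3294) + 2147 = -2865 + 2147 = -718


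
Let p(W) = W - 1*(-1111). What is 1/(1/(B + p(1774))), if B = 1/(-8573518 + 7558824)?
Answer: 2927392189/1014694 ≈ 2885.0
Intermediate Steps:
p(W) = 1111 + W (p(W) = W + 1111 = 1111 + W)
B = -1/1014694 (B = 1/(-1014694) = -1/1014694 ≈ -9.8552e-7)
1/(1/(B + p(1774))) = 1/(1/(-1/1014694 + (1111 + 1774))) = 1/(1/(-1/1014694 + 2885)) = 1/(1/(2927392189/1014694)) = 1/(1014694/2927392189) = 2927392189/1014694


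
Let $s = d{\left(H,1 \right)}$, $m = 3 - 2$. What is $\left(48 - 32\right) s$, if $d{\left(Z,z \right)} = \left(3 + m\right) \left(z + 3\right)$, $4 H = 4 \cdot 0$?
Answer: $256$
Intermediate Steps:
$m = 1$ ($m = 3 - 2 = 1$)
$H = 0$ ($H = \frac{4 \cdot 0}{4} = \frac{1}{4} \cdot 0 = 0$)
$d{\left(Z,z \right)} = 12 + 4 z$ ($d{\left(Z,z \right)} = \left(3 + 1\right) \left(z + 3\right) = 4 \left(3 + z\right) = 12 + 4 z$)
$s = 16$ ($s = 12 + 4 \cdot 1 = 12 + 4 = 16$)
$\left(48 - 32\right) s = \left(48 - 32\right) 16 = 16 \cdot 16 = 256$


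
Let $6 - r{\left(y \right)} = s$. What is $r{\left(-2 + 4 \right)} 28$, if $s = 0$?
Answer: $168$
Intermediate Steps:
$r{\left(y \right)} = 6$ ($r{\left(y \right)} = 6 - 0 = 6 + 0 = 6$)
$r{\left(-2 + 4 \right)} 28 = 6 \cdot 28 = 168$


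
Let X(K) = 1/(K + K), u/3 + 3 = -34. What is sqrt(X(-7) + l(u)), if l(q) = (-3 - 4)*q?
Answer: sqrt(152278)/14 ≈ 27.873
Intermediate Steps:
u = -111 (u = -9 + 3*(-34) = -9 - 102 = -111)
X(K) = 1/(2*K)
l(q) = -7*q
sqrt(X(-7) + l(u)) = sqrt((1/2)/(-7) - 7*(-111)) = sqrt((1/2)*(-1/7) + 777) = sqrt(-1/14 + 777) = sqrt(10877/14) = sqrt(152278)/14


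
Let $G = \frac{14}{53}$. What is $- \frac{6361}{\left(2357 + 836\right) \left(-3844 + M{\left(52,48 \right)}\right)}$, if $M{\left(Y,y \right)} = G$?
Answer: $\frac{337133}{650471574} \approx 0.00051829$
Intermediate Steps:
$G = \frac{14}{53}$ ($G = 14 \cdot \frac{1}{53} = \frac{14}{53} \approx 0.26415$)
$M{\left(Y,y \right)} = \frac{14}{53}$
$- \frac{6361}{\left(2357 + 836\right) \left(-3844 + M{\left(52,48 \right)}\right)} = - \frac{6361}{\left(2357 + 836\right) \left(-3844 + \frac{14}{53}\right)} = - \frac{6361}{3193 \left(- \frac{203718}{53}\right)} = - \frac{6361}{- \frac{650471574}{53}} = \left(-6361\right) \left(- \frac{53}{650471574}\right) = \frac{337133}{650471574}$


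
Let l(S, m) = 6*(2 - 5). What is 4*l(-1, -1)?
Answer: -72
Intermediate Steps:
l(S, m) = -18 (l(S, m) = 6*(-3) = -18)
4*l(-1, -1) = 4*(-18) = -72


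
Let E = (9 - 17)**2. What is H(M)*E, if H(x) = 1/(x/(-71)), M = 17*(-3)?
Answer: 4544/51 ≈ 89.098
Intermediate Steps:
M = -51
H(x) = -71/x (H(x) = 1/(x*(-1/71)) = 1/(-x/71) = -71/x)
E = 64 (E = (-8)**2 = 64)
H(M)*E = -71/(-51)*64 = -71*(-1/51)*64 = (71/51)*64 = 4544/51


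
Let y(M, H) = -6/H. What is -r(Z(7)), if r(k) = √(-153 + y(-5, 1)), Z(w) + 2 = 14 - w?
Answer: -I*√159 ≈ -12.61*I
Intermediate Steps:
Z(w) = 12 - w (Z(w) = -2 + (14 - w) = 12 - w)
r(k) = I*√159 (r(k) = √(-153 - 6/1) = √(-153 - 6*1) = √(-153 - 6) = √(-159) = I*√159)
-r(Z(7)) = -I*√159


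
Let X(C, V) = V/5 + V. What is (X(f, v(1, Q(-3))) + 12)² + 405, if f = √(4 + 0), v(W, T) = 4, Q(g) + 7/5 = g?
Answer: 17181/25 ≈ 687.24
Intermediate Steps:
Q(g) = -7/5 + g
f = 2 (f = √4 = 2)
X(C, V) = 6*V/5 (X(C, V) = V*(⅕) + V = V/5 + V = 6*V/5)
(X(f, v(1, Q(-3))) + 12)² + 405 = ((6/5)*4 + 12)² + 405 = (24/5 + 12)² + 405 = (84/5)² + 405 = 7056/25 + 405 = 17181/25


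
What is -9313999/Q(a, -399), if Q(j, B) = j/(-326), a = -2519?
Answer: -3036363674/2519 ≈ -1.2054e+6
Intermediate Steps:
Q(j, B) = -j/326 (Q(j, B) = j*(-1/326) = -j/326)
-9313999/Q(a, -399) = -9313999/((-1/326*(-2519))) = -9313999/2519/326 = -9313999*326/2519 = -3036363674/2519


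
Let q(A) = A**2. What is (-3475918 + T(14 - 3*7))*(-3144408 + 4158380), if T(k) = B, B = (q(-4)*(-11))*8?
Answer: -3525911198872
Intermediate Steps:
B = -1408 (B = ((-4)**2*(-11))*8 = (16*(-11))*8 = -176*8 = -1408)
T(k) = -1408
(-3475918 + T(14 - 3*7))*(-3144408 + 4158380) = (-3475918 - 1408)*(-3144408 + 4158380) = -3477326*1013972 = -3525911198872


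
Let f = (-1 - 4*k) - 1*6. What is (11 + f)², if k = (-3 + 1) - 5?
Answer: 1024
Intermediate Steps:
k = -7 (k = -2 - 5 = -7)
f = 21 (f = (-1 - 4*(-7)) - 1*6 = (-1 + 28) - 6 = 27 - 6 = 21)
(11 + f)² = (11 + 21)² = 32² = 1024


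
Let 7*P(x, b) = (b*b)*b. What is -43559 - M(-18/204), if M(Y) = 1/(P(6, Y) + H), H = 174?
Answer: -2085267395083/47872245 ≈ -43559.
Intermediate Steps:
P(x, b) = b³/7 (P(x, b) = ((b*b)*b)/7 = (b²*b)/7 = b³/7)
M(Y) = 1/(174 + Y³/7) (M(Y) = 1/(Y³/7 + 174) = 1/(174 + Y³/7))
-43559 - M(-18/204) = -43559 - 7/(1218 + (-18/204)³) = -43559 - 7/(1218 + (-18*1/204)³) = -43559 - 7/(1218 + (-3/34)³) = -43559 - 7/(1218 - 27/39304) = -43559 - 7/47872245/39304 = -43559 - 7*39304/47872245 = -43559 - 1*275128/47872245 = -43559 - 275128/47872245 = -2085267395083/47872245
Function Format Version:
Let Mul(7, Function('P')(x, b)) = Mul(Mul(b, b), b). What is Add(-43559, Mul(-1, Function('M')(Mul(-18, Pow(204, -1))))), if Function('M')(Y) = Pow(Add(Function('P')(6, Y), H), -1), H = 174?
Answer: Rational(-2085267395083, 47872245) ≈ -43559.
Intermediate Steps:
Function('P')(x, b) = Mul(Rational(1, 7), Pow(b, 3)) (Function('P')(x, b) = Mul(Rational(1, 7), Mul(Mul(b, b), b)) = Mul(Rational(1, 7), Mul(Pow(b, 2), b)) = Mul(Rational(1, 7), Pow(b, 3)))
Function('M')(Y) = Pow(Add(174, Mul(Rational(1, 7), Pow(Y, 3))), -1) (Function('M')(Y) = Pow(Add(Mul(Rational(1, 7), Pow(Y, 3)), 174), -1) = Pow(Add(174, Mul(Rational(1, 7), Pow(Y, 3))), -1))
Add(-43559, Mul(-1, Function('M')(Mul(-18, Pow(204, -1))))) = Add(-43559, Mul(-1, Mul(7, Pow(Add(1218, Pow(Mul(-18, Pow(204, -1)), 3)), -1)))) = Add(-43559, Mul(-1, Mul(7, Pow(Add(1218, Pow(Mul(-18, Rational(1, 204)), 3)), -1)))) = Add(-43559, Mul(-1, Mul(7, Pow(Add(1218, Pow(Rational(-3, 34), 3)), -1)))) = Add(-43559, Mul(-1, Mul(7, Pow(Add(1218, Rational(-27, 39304)), -1)))) = Add(-43559, Mul(-1, Mul(7, Pow(Rational(47872245, 39304), -1)))) = Add(-43559, Mul(-1, Mul(7, Rational(39304, 47872245)))) = Add(-43559, Mul(-1, Rational(275128, 47872245))) = Add(-43559, Rational(-275128, 47872245)) = Rational(-2085267395083, 47872245)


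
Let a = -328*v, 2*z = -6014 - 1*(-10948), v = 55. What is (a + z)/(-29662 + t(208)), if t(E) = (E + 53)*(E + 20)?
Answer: -15573/29846 ≈ -0.52178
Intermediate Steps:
t(E) = (20 + E)*(53 + E) (t(E) = (53 + E)*(20 + E) = (20 + E)*(53 + E))
z = 2467 (z = (-6014 - 1*(-10948))/2 = (-6014 + 10948)/2 = (½)*4934 = 2467)
a = -18040 (a = -328*55 = -18040)
(a + z)/(-29662 + t(208)) = (-18040 + 2467)/(-29662 + (1060 + 208² + 73*208)) = -15573/(-29662 + (1060 + 43264 + 15184)) = -15573/(-29662 + 59508) = -15573/29846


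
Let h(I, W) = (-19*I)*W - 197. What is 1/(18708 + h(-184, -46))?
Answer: -1/142305 ≈ -7.0272e-6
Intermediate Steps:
h(I, W) = -197 - 19*I*W (h(I, W) = -19*I*W - 197 = -197 - 19*I*W)
1/(18708 + h(-184, -46)) = 1/(18708 + (-197 - 19*(-184)*(-46))) = 1/(18708 + (-197 - 160816)) = 1/(18708 - 161013) = 1/(-142305) = -1/142305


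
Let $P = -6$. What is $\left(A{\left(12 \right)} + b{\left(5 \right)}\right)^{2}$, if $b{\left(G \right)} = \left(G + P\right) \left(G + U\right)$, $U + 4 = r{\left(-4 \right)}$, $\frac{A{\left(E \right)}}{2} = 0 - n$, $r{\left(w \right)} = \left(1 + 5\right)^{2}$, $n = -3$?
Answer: $961$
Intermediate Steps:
$r{\left(w \right)} = 36$ ($r{\left(w \right)} = 6^{2} = 36$)
$A{\left(E \right)} = 6$ ($A{\left(E \right)} = 2 \left(0 - -3\right) = 2 \left(0 + 3\right) = 2 \cdot 3 = 6$)
$U = 32$ ($U = -4 + 36 = 32$)
$b{\left(G \right)} = \left(-6 + G\right) \left(32 + G\right)$ ($b{\left(G \right)} = \left(G - 6\right) \left(G + 32\right) = \left(-6 + G\right) \left(32 + G\right)$)
$\left(A{\left(12 \right)} + b{\left(5 \right)}\right)^{2} = \left(6 + \left(-192 + 5^{2} + 26 \cdot 5\right)\right)^{2} = \left(6 + \left(-192 + 25 + 130\right)\right)^{2} = \left(6 - 37\right)^{2} = \left(-31\right)^{2} = 961$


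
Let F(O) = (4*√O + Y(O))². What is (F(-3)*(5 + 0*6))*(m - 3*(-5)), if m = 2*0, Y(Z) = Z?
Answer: -2925 - 1800*I*√3 ≈ -2925.0 - 3117.7*I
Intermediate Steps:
m = 0
F(O) = (O + 4*√O)² (F(O) = (4*√O + O)² = (O + 4*√O)²)
(F(-3)*(5 + 0*6))*(m - 3*(-5)) = ((-3 + 4*√(-3))²*(5 + 0*6))*(0 - 3*(-5)) = ((-3 + 4*(I*√3))²*(5 + 0))*(0 + 15) = ((-3 + 4*I*√3)²*5)*15 = (5*(-3 + 4*I*√3)²)*15 = 75*(-3 + 4*I*√3)²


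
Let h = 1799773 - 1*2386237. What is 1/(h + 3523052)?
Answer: 1/2936588 ≈ 3.4053e-7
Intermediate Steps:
h = -586464 (h = 1799773 - 2386237 = -586464)
1/(h + 3523052) = 1/(-586464 + 3523052) = 1/2936588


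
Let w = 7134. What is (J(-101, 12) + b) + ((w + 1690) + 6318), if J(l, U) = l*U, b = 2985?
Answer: 16915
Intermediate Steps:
J(l, U) = U*l
(J(-101, 12) + b) + ((w + 1690) + 6318) = (12*(-101) + 2985) + ((7134 + 1690) + 6318) = (-1212 + 2985) + (8824 + 6318) = 1773 + 15142 = 16915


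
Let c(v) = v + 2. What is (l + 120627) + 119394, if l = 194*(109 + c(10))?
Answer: 263495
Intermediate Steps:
c(v) = 2 + v
l = 23474 (l = 194*(109 + (2 + 10)) = 194*(109 + 12) = 194*121 = 23474)
(l + 120627) + 119394 = (23474 + 120627) + 119394 = 144101 + 119394 = 263495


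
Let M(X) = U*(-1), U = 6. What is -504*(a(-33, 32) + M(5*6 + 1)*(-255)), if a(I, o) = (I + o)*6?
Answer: -768096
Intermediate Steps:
M(X) = -6 (M(X) = 6*(-1) = -6)
a(I, o) = 6*I + 6*o
-504*(a(-33, 32) + M(5*6 + 1)*(-255)) = -504*((6*(-33) + 6*32) - 6*(-255)) = -504*((-198 + 192) + 1530) = -504*(-6 + 1530) = -504*1524 = -768096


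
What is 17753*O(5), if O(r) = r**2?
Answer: 443825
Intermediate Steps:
17753*O(5) = 17753*5**2 = 17753*25 = 443825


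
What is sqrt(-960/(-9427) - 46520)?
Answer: 2*I*sqrt(1033536403790)/9427 ≈ 215.68*I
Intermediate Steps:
sqrt(-960/(-9427) - 46520) = sqrt(-960*(-1/9427) - 46520) = sqrt(960/9427 - 46520) = sqrt(-438543080/9427) = 2*I*sqrt(1033536403790)/9427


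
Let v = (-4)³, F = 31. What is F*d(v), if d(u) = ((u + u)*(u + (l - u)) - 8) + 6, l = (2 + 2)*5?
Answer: -79422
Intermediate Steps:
v = -64
l = 20 (l = 4*5 = 20)
d(u) = -2 + 40*u (d(u) = ((u + u)*(u + (20 - u)) - 8) + 6 = ((2*u)*20 - 8) + 6 = (40*u - 8) + 6 = (-8 + 40*u) + 6 = -2 + 40*u)
F*d(v) = 31*(-2 + 40*(-64)) = 31*(-2 - 2560) = 31*(-2562) = -79422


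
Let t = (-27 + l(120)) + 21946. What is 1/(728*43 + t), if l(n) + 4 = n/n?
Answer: 1/53220 ≈ 1.8790e-5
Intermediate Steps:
l(n) = -3 (l(n) = -4 + n/n = -4 + 1 = -3)
t = 21916 (t = (-27 - 3) + 21946 = -30 + 21946 = 21916)
1/(728*43 + t) = 1/(728*43 + 21916) = 1/(31304 + 21916) = 1/53220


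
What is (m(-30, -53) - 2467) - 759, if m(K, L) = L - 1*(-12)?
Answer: -3267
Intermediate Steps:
m(K, L) = 12 + L (m(K, L) = L + 12 = 12 + L)
(m(-30, -53) - 2467) - 759 = ((12 - 53) - 2467) - 759 = (-41 - 2467) - 759 = -2508 - 759 = -3267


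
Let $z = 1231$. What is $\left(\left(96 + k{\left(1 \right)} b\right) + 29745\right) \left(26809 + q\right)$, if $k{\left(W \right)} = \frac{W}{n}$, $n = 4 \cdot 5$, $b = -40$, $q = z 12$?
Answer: $1240735459$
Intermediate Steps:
$q = 14772$ ($q = 1231 \cdot 12 = 14772$)
$n = 20$
$k{\left(W \right)} = \frac{W}{20}$
$\left(\left(96 + k{\left(1 \right)} b\right) + 29745\right) \left(26809 + q\right) = \left(\left(96 + \frac{1}{20} \cdot 1 \left(-40\right)\right) + 29745\right) \left(26809 + 14772\right) = \left(\left(96 + \frac{1}{20} \left(-40\right)\right) + 29745\right) 41581 = \left(\left(96 - 2\right) + 29745\right) 41581 = \left(94 + 29745\right) 41581 = 29839 \cdot 41581 = 1240735459$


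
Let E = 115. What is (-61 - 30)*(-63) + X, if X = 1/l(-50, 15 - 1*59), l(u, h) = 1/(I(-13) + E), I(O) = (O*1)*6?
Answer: 5770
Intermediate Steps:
I(O) = 6*O (I(O) = O*6 = 6*O)
l(u, h) = 1/37 (l(u, h) = 1/(6*(-13) + 115) = 1/(-78 + 115) = 1/37)
X = 37 (X = 1/(1/37) = 37)
(-61 - 30)*(-63) + X = (-61 - 30)*(-63) + 37 = -91*(-63) + 37 = 5733 + 37 = 5770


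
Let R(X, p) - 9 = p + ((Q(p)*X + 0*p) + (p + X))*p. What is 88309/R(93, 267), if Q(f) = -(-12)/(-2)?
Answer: -88309/52590 ≈ -1.6792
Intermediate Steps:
Q(f) = -6 (Q(f) = -(-12)*(-1)/2 = -4*3/2 = -6)
R(X, p) = 9 + p + p*(p - 5*X) (R(X, p) = 9 + (p + ((-6*X + 0*p) + (p + X))*p) = 9 + (p + ((-6*X + 0) + (X + p))*p) = 9 + (p + (-6*X + (X + p))*p) = 9 + (p + (p - 5*X)*p) = 9 + (p + p*(p - 5*X)) = 9 + p + p*(p - 5*X))
88309/R(93, 267) = 88309/(9 + 267 + 267² - 5*93*267) = 88309/(9 + 267 + 71289 - 124155) = 88309/(-52590) = 88309*(-1/52590) = -88309/52590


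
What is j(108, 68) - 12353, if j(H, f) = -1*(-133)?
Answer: -12220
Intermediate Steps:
j(H, f) = 133
j(108, 68) - 12353 = 133 - 12353 = -12220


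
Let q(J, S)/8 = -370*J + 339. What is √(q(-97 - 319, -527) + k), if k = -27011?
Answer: √1207061 ≈ 1098.7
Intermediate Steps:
q(J, S) = 2712 - 2960*J (q(J, S) = 8*(-370*J + 339) = 8*(339 - 370*J) = 2712 - 2960*J)
√(q(-97 - 319, -527) + k) = √((2712 - 2960*(-97 - 319)) - 27011) = √((2712 - 2960*(-416)) - 27011) = √((2712 + 1231360) - 27011) = √(1234072 - 27011) = √1207061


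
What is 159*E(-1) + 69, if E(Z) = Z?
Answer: -90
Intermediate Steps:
159*E(-1) + 69 = 159*(-1) + 69 = -159 + 69 = -90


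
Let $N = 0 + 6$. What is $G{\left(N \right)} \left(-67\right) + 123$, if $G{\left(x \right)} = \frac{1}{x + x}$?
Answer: $\frac{1409}{12} \approx 117.42$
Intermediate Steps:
$N = 6$
$G{\left(x \right)} = \frac{1}{2 x}$
$G{\left(N \right)} \left(-67\right) + 123 = \frac{1}{2 \cdot 6} \left(-67\right) + 123 = \frac{1}{2} \cdot \frac{1}{6} \left(-67\right) + 123 = \frac{1}{12} \left(-67\right) + 123 = - \frac{67}{12} + 123 = \frac{1409}{12}$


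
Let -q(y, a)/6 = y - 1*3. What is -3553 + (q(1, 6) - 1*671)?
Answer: -4212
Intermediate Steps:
q(y, a) = 18 - 6*y (q(y, a) = -6*(y - 1*3) = -6*(y - 3) = -6*(-3 + y) = 18 - 6*y)
-3553 + (q(1, 6) - 1*671) = -3553 + ((18 - 6*1) - 1*671) = -3553 + ((18 - 6) - 671) = -3553 + (12 - 671) = -3553 - 659 = -4212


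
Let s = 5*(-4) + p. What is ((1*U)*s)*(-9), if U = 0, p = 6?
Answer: 0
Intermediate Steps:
s = -14 (s = 5*(-4) + 6 = -20 + 6 = -14)
((1*U)*s)*(-9) = ((1*0)*(-14))*(-9) = (0*(-14))*(-9) = 0*(-9) = 0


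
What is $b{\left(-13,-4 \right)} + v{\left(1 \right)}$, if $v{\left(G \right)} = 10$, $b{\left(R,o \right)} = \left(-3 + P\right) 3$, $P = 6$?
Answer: $19$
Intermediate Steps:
$b{\left(R,o \right)} = 9$ ($b{\left(R,o \right)} = \left(-3 + 6\right) 3 = 3 \cdot 3 = 9$)
$b{\left(-13,-4 \right)} + v{\left(1 \right)} = 9 + 10 = 19$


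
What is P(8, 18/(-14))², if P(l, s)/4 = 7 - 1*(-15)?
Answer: 7744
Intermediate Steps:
P(l, s) = 88 (P(l, s) = 4*(7 - 1*(-15)) = 4*(7 + 15) = 4*22 = 88)
P(8, 18/(-14))² = 88² = 7744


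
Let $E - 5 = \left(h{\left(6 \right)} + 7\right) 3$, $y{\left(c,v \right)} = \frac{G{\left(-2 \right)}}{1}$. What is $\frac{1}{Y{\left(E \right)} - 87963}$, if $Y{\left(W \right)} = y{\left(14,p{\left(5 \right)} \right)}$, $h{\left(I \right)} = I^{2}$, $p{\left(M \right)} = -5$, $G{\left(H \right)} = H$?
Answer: $- \frac{1}{87965} \approx -1.1368 \cdot 10^{-5}$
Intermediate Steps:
$y{\left(c,v \right)} = -2$ ($y{\left(c,v \right)} = - \frac{2}{1} = \left(-2\right) 1 = -2$)
$E = 134$ ($E = 5 + \left(6^{2} + 7\right) 3 = 5 + \left(36 + 7\right) 3 = 5 + 43 \cdot 3 = 5 + 129 = 134$)
$Y{\left(W \right)} = -2$
$\frac{1}{Y{\left(E \right)} - 87963} = \frac{1}{-2 - 87963} = \frac{1}{-87965} = - \frac{1}{87965}$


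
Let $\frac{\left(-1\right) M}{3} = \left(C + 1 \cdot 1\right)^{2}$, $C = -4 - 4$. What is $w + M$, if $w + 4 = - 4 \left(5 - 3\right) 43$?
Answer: $-495$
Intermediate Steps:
$C = -8$ ($C = -4 - 4 = -8$)
$w = -348$ ($w = -4 + - 4 \left(5 - 3\right) 43 = -4 + \left(-4\right) 2 \cdot 43 = -4 - 344 = -348$)
$M = -147$ ($M = - 3 \left(-8 + 1 \cdot 1\right)^{2} = - 3 \left(-8 + 1\right)^{2} = - 3 \left(-7\right)^{2} = \left(-3\right) 49 = -147$)
$w + M = -348 - 147 = -495$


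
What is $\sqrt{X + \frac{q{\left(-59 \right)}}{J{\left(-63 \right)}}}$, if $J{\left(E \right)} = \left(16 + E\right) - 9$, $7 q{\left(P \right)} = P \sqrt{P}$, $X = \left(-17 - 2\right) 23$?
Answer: $\frac{\sqrt{-342608 + 118 i \sqrt{59}}}{28} \approx 0.027652 + 20.905 i$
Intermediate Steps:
$X = -437$ ($X = \left(-19\right) 23 = -437$)
$q{\left(P \right)} = \frac{P^{\frac{3}{2}}}{7}$ ($q{\left(P \right)} = \frac{P \sqrt{P}}{7} = \frac{P^{\frac{3}{2}}}{7}$)
$J{\left(E \right)} = 7 + E$
$\sqrt{X + \frac{q{\left(-59 \right)}}{J{\left(-63 \right)}}} = \sqrt{-437 + \frac{\frac{1}{7} \left(-59\right)^{\frac{3}{2}}}{7 - 63}} = \sqrt{-437 + \frac{\frac{1}{7} \left(- 59 i \sqrt{59}\right)}{-56}} = \sqrt{-437 + - \frac{59 i \sqrt{59}}{7} \left(- \frac{1}{56}\right)} = \sqrt{-437 + \frac{59 i \sqrt{59}}{392}}$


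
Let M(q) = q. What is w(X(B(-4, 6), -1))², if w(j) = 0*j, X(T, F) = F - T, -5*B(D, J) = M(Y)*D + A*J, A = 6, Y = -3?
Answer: 0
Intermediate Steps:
B(D, J) = -6*J/5 + 3*D/5 (B(D, J) = -(-3*D + 6*J)/5 = -6*J/5 + 3*D/5)
w(j) = 0
w(X(B(-4, 6), -1))² = 0² = 0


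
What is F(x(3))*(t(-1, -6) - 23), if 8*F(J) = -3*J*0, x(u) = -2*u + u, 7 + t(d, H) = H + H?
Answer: 0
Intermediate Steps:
t(d, H) = -7 + 2*H (t(d, H) = -7 + (H + H) = -7 + 2*H)
x(u) = -u
F(J) = 0 (F(J) = (-3*J*0)/8 = (1/8)*0 = 0)
F(x(3))*(t(-1, -6) - 23) = 0*((-7 + 2*(-6)) - 23) = 0*((-7 - 12) - 23) = 0*(-19 - 23) = 0*(-42) = 0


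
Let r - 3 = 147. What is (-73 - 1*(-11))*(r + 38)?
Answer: -11656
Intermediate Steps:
r = 150 (r = 3 + 147 = 150)
(-73 - 1*(-11))*(r + 38) = (-73 - 1*(-11))*(150 + 38) = (-73 + 11)*188 = -62*188 = -11656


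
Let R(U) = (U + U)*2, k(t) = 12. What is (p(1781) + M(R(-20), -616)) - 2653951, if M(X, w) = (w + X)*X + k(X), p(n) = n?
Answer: -2596478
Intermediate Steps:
R(U) = 4*U (R(U) = (2*U)*2 = 4*U)
M(X, w) = 12 + X*(X + w) (M(X, w) = (w + X)*X + 12 = (X + w)*X + 12 = X*(X + w) + 12 = 12 + X*(X + w))
(p(1781) + M(R(-20), -616)) - 2653951 = (1781 + (12 + (4*(-20))² + (4*(-20))*(-616))) - 2653951 = (1781 + (12 + (-80)² - 80*(-616))) - 2653951 = (1781 + (12 + 6400 + 49280)) - 2653951 = (1781 + 55692) - 2653951 = 57473 - 2653951 = -2596478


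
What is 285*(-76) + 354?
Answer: -21306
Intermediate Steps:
285*(-76) + 354 = -21660 + 354 = -21306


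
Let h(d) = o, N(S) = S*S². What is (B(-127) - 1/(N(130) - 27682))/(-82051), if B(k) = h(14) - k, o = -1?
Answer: -273334067/177994711218 ≈ -0.0015356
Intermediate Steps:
N(S) = S³
h(d) = -1
B(k) = -1 - k
(B(-127) - 1/(N(130) - 27682))/(-82051) = ((-1 - 1*(-127)) - 1/(130³ - 27682))/(-82051) = ((-1 + 127) - 1/(2197000 - 27682))*(-1/82051) = (126 - 1/2169318)*(-1/82051) = (273334067/2169318)*(-1/82051) = -273334067/177994711218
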